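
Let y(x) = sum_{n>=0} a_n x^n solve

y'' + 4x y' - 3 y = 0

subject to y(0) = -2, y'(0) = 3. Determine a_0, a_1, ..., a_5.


Ansatz: y(x) = sum_{n>=0} a_n x^n, so y'(x) = sum_{n>=1} n a_n x^(n-1) and y''(x) = sum_{n>=2} n(n-1) a_n x^(n-2).
Substitute into P(x) y'' + Q(x) y' + R(x) y = 0 with P(x) = 1, Q(x) = 4x, R(x) = -3, and match powers of x.
Initial conditions: a_0 = -2, a_1 = 3.
Setting the coefficient of each power of x to zero and solving order by order (substituting the coefficients already found):
  x^0: 2 a_2 - 3 a_0 = 0  ->  2 a_2 = 3 a_0 = -6  ->  a_2 = -3
  x^1: 6 a_3 + a_1 = 0  ->  6 a_3 = -a_1 = -3  ->  a_3 = -1/2
  x^2: 12 a_4 + 5 a_2 = 0  ->  12 a_4 = -5 a_2 = 15  ->  a_4 = 5/4
  x^3: 20 a_5 + 9 a_3 = 0  ->  20 a_5 = -9 a_3 = 9/2  ->  a_5 = 9/40
Truncated series: y(x) = -2 + 3 x - 3 x^2 - (1/2) x^3 + (5/4) x^4 + (9/40) x^5 + O(x^6).

a_0 = -2; a_1 = 3; a_2 = -3; a_3 = -1/2; a_4 = 5/4; a_5 = 9/40


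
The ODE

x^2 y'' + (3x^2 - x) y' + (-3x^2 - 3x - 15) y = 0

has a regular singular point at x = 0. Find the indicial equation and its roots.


Divide by x^2 to reach normal form y'' + P_1(x) y' + P_2(x) y = 0 with P_1(x) = 3 - 1/x and P_2(x) = -3 - 3/x - 15/x^2.
x = 0 is a singular point because the y'-coefficient 3 - 1/x has a pole at x = 0 and the y-coefficient -3 - 3/x - 15/x^2 has a pole at x = 0.
It is a regular singular point because x P_1(x) = p(x) = 3x - 1 and x^2 P_2(x) = q(x) = -3x^2 - 3x - 15 are polynomials, hence analytic at x = 0.
p(0) = -1,  q(0) = -15.
Indicial equation: r(r-1) + p(0) r + q(0) = 0, i.e. r^2 + (p(0) - 1) r + q(0) = 0, i.e. r^2 - 2 r - 15 = 0.
Discriminant: (-2)^2 - 4(-15) = 64, so r = (2 ± 8)/2.
Solving: r_1 = 5, r_2 = -3.

indicial: r^2 - 2 r - 15 = 0; roots r_1 = 5, r_2 = -3


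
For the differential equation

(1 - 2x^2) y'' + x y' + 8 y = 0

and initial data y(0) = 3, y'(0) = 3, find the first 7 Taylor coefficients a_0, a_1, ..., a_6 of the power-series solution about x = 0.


Ansatz: y(x) = sum_{n>=0} a_n x^n, so y'(x) = sum_{n>=1} n a_n x^(n-1) and y''(x) = sum_{n>=2} n(n-1) a_n x^(n-2).
Substitute into P(x) y'' + Q(x) y' + R(x) y = 0 with P(x) = 1 - 2x^2, Q(x) = x, R(x) = 8, and match powers of x.
Initial conditions: a_0 = 3, a_1 = 3.
Setting the coefficient of each power of x to zero and solving order by order (substituting the coefficients already found):
  x^0: 2 a_2 + 8 a_0 = 0  ->  2 a_2 = -8 a_0 = -24  ->  a_2 = -12
  x^1: 6 a_3 + 9 a_1 = 0  ->  6 a_3 = -9 a_1 = -27  ->  a_3 = -9/2
  x^2: 12 a_4 + 6 a_2 = 0  ->  12 a_4 = -6 a_2 = 72  ->  a_4 = 6
  x^3: 20 a_5 - a_3 = 0  ->  20 a_5 = a_3 = -9/2  ->  a_5 = -9/40
  x^4: 30 a_6 - 12 a_4 = 0  ->  30 a_6 = 12 a_4 = 72  ->  a_6 = 12/5
Truncated series: y(x) = 3 + 3 x - 12 x^2 - (9/2) x^3 + 6 x^4 - (9/40) x^5 + (12/5) x^6 + O(x^7).

a_0 = 3; a_1 = 3; a_2 = -12; a_3 = -9/2; a_4 = 6; a_5 = -9/40; a_6 = 12/5


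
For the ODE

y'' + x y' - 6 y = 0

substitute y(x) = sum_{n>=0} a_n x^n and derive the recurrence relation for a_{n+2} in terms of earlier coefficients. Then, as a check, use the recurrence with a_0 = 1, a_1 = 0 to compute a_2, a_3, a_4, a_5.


Substitute y = sum_n a_n x^n.
y''(x) has coefficient (n+2)(n+1) a_{n+2} at x^n;
x y'(x) has coefficient n a_n at x^n (shift);
-6 y(x) has coefficient -6 a_n at x^n.
Matching x^n: (n+2)(n+1) a_{n+2} + (n - 6) a_n = 0.
Thus a_{n+2} = (-n + 6) / ((n+1)(n+2)) * a_n.

Check with a_0 = 1, a_1 = 0 (apply the recurrence for n = 0, 1, 2, 3): a_0 = 1, a_1 = 0, a_2 = 3, a_3 = 0, a_4 = 1, a_5 = 0.

a_(n+2) = (-n + 6) / ((n+1)(n+2)) * a_n; check: a_0 = 1, a_1 = 0, a_2 = 3, a_3 = 0, a_4 = 1, a_5 = 0


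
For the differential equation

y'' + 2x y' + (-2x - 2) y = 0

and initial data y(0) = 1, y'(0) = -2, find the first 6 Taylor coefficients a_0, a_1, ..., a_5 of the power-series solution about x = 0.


Ansatz: y(x) = sum_{n>=0} a_n x^n, so y'(x) = sum_{n>=1} n a_n x^(n-1) and y''(x) = sum_{n>=2} n(n-1) a_n x^(n-2).
Substitute into P(x) y'' + Q(x) y' + R(x) y = 0 with P(x) = 1, Q(x) = 2x, R(x) = -2x - 2, and match powers of x.
Initial conditions: a_0 = 1, a_1 = -2.
Setting the coefficient of each power of x to zero and solving order by order (substituting the coefficients already found):
  x^0: 2 a_2 - 2 a_0 = 0  ->  2 a_2 = 2 a_0 = 2  ->  a_2 = 1
  x^1: 6 a_3 - 2 a_0 = 0  ->  6 a_3 = 2 a_0 = 2  ->  a_3 = 1/3
  x^2: 12 a_4 + 2 a_2 - 2 a_1 = 0  ->  12 a_4 = -2 a_2 + 2 a_1 = -6  ->  a_4 = -1/2
  x^3: 20 a_5 + 4 a_3 - 2 a_2 = 0  ->  20 a_5 = -4 a_3 + 2 a_2 = 2/3  ->  a_5 = 1/30
Truncated series: y(x) = 1 - 2 x + x^2 + (1/3) x^3 - (1/2) x^4 + (1/30) x^5 + O(x^6).

a_0 = 1; a_1 = -2; a_2 = 1; a_3 = 1/3; a_4 = -1/2; a_5 = 1/30


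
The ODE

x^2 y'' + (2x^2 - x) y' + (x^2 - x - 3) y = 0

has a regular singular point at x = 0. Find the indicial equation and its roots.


Divide by x^2 to reach normal form y'' + P_1(x) y' + P_2(x) y = 0 with P_1(x) = 2 - 1/x and P_2(x) = 1 - 1/x - 3/x^2.
x = 0 is a singular point because the y'-coefficient 2 - 1/x has a pole at x = 0 and the y-coefficient 1 - 1/x - 3/x^2 has a pole at x = 0.
It is a regular singular point because x P_1(x) = p(x) = 2x - 1 and x^2 P_2(x) = q(x) = x^2 - x - 3 are polynomials, hence analytic at x = 0.
p(0) = -1,  q(0) = -3.
Indicial equation: r(r-1) + p(0) r + q(0) = 0, i.e. r^2 + (p(0) - 1) r + q(0) = 0, i.e. r^2 - 2 r - 3 = 0.
Discriminant: (-2)^2 - 4(-3) = 16, so r = (2 ± 4)/2.
Solving: r_1 = 3, r_2 = -1.

indicial: r^2 - 2 r - 3 = 0; roots r_1 = 3, r_2 = -1


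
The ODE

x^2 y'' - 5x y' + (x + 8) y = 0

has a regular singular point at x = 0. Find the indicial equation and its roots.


Divide by x^2 to reach normal form y'' + P_1(x) y' + P_2(x) y = 0 with P_1(x) = -5/x and P_2(x) = 1/x + 8/x^2.
x = 0 is a singular point because the y'-coefficient -5/x has a pole at x = 0 and the y-coefficient 1/x + 8/x^2 has a pole at x = 0.
It is a regular singular point because x P_1(x) = p(x) = -5 and x^2 P_2(x) = q(x) = x + 8 are polynomials, hence analytic at x = 0.
p(0) = -5,  q(0) = 8.
Indicial equation: r(r-1) + p(0) r + q(0) = 0, i.e. r^2 + (p(0) - 1) r + q(0) = 0, i.e. r^2 - 6 r + 8 = 0.
Discriminant: (-6)^2 - 4(8) = 4, so r = (6 ± 2)/2.
Solving: r_1 = 4, r_2 = 2.

indicial: r^2 - 6 r + 8 = 0; roots r_1 = 4, r_2 = 2


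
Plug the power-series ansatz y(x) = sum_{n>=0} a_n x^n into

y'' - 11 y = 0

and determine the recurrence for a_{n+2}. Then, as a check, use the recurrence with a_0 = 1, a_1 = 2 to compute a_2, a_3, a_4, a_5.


Substitute y = sum_n a_n x^n into y'' + (const) y = 0.
y''(x) = sum_{n>=0} (n+2)(n+1) a_{n+2} x^n.
The ODE becomes sum_n [(n+2)(n+1) a_{n+2} - 11 a_n] x^n = 0.
Setting each coefficient to zero gives the recurrence:
  (n+2)(n+1) a_{n+2} - 11 a_n = 0,
  a_{n+2} = 11 / ((n+1)(n+2)) a_n.

Check with a_0 = 1, a_1 = 2 (apply the recurrence for n = 0, 1, 2, 3): a_0 = 1, a_1 = 2, a_2 = 11/2, a_3 = 11/3, a_4 = 121/24, a_5 = 121/60.

a_{n+2} = 11/((n+1)(n+2)) * a_n; check: a_0 = 1, a_1 = 2, a_2 = 11/2, a_3 = 11/3, a_4 = 121/24, a_5 = 121/60


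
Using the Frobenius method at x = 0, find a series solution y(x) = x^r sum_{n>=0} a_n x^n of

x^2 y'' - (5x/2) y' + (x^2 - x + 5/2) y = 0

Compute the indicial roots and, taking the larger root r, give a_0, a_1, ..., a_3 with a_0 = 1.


Write in Frobenius form y'' + (p(x)/x) y' + (q(x)/x^2) y = 0:
  p(x) = -5/2,  q(x) = x^2 - x + 5/2.
Indicial equation: r(r-1) + (-5/2) r + (5/2) = 0 -> roots r_1 = 5/2, r_2 = 1.
Take r = r_1 = 5/2. Let y(x) = x^r sum_{n>=0} a_n x^n with a_0 = 1.
Substitute y = x^r sum a_n x^n and match x^{r+n}. The recurrence is
  D(n) a_n - 1 a_{n-1} + 1 a_{n-2} = 0,  where D(n) = (r+n)(r+n-1) + (-5/2)(r+n) + (5/2).
  a_n = [1 a_{n-1} - 1 a_{n-2}] / D(n).
Since the indicial polynomial factors as (r - r_1)(r - r_2), D(n) = (r_1 + n - r_1)(r_1 + n - r_2) = n(n + 3/2).
Evaluating step by step (a_0 = 1):
  n = 1: D(1) = 1(1 + 3/2) = 5/2; numerator = 1(1) = 1; a_1 = (1)/(5/2) = 2/5
  n = 2: D(2) = 2(2 + 3/2) = 7; numerator = 1(2/5) - 1(1) = -3/5; a_2 = (-3/5)/(7) = -3/35
  n = 3: D(3) = 3(3 + 3/2) = 27/2; numerator = 1(-3/35) - 1(2/5) = -17/35; a_3 = (-17/35)/(27/2) = -34/945

r = 5/2; a_0 = 1; a_1 = 2/5; a_2 = -3/35; a_3 = -34/945


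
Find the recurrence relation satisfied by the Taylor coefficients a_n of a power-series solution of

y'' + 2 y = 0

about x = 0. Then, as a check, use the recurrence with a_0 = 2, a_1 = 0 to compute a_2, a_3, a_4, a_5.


Substitute y = sum_n a_n x^n into y'' + (const) y = 0.
y''(x) = sum_{n>=0} (n+2)(n+1) a_{n+2} x^n.
The ODE becomes sum_n [(n+2)(n+1) a_{n+2} + 2 a_n] x^n = 0.
Setting each coefficient to zero gives the recurrence:
  (n+2)(n+1) a_{n+2} + 2 a_n = 0,
  a_{n+2} = -2 / ((n+1)(n+2)) a_n.

Check with a_0 = 2, a_1 = 0 (apply the recurrence for n = 0, 1, 2, 3): a_0 = 2, a_1 = 0, a_2 = -2, a_3 = 0, a_4 = 1/3, a_5 = 0.

a_{n+2} = -2/((n+1)(n+2)) * a_n; check: a_0 = 2, a_1 = 0, a_2 = -2, a_3 = 0, a_4 = 1/3, a_5 = 0


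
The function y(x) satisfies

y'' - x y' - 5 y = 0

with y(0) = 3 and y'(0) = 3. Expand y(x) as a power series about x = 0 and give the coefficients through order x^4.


Ansatz: y(x) = sum_{n>=0} a_n x^n, so y'(x) = sum_{n>=1} n a_n x^(n-1) and y''(x) = sum_{n>=2} n(n-1) a_n x^(n-2).
Substitute into P(x) y'' + Q(x) y' + R(x) y = 0 with P(x) = 1, Q(x) = -x, R(x) = -5, and match powers of x.
Initial conditions: a_0 = 3, a_1 = 3.
Setting the coefficient of each power of x to zero and solving order by order (substituting the coefficients already found):
  x^0: 2 a_2 - 5 a_0 = 0  ->  2 a_2 = 5 a_0 = 15  ->  a_2 = 15/2
  x^1: 6 a_3 - 6 a_1 = 0  ->  6 a_3 = 6 a_1 = 18  ->  a_3 = 3
  x^2: 12 a_4 - 7 a_2 = 0  ->  12 a_4 = 7 a_2 = 105/2  ->  a_4 = 35/8
Truncated series: y(x) = 3 + 3 x + (15/2) x^2 + 3 x^3 + (35/8) x^4 + O(x^5).

a_0 = 3; a_1 = 3; a_2 = 15/2; a_3 = 3; a_4 = 35/8


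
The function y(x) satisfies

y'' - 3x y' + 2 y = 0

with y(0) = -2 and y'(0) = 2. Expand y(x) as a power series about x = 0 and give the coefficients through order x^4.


Ansatz: y(x) = sum_{n>=0} a_n x^n, so y'(x) = sum_{n>=1} n a_n x^(n-1) and y''(x) = sum_{n>=2} n(n-1) a_n x^(n-2).
Substitute into P(x) y'' + Q(x) y' + R(x) y = 0 with P(x) = 1, Q(x) = -3x, R(x) = 2, and match powers of x.
Initial conditions: a_0 = -2, a_1 = 2.
Setting the coefficient of each power of x to zero and solving order by order (substituting the coefficients already found):
  x^0: 2 a_2 + 2 a_0 = 0  ->  2 a_2 = -2 a_0 = 4  ->  a_2 = 2
  x^1: 6 a_3 - a_1 = 0  ->  6 a_3 = a_1 = 2  ->  a_3 = 1/3
  x^2: 12 a_4 - 4 a_2 = 0  ->  12 a_4 = 4 a_2 = 8  ->  a_4 = 2/3
Truncated series: y(x) = -2 + 2 x + 2 x^2 + (1/3) x^3 + (2/3) x^4 + O(x^5).

a_0 = -2; a_1 = 2; a_2 = 2; a_3 = 1/3; a_4 = 2/3


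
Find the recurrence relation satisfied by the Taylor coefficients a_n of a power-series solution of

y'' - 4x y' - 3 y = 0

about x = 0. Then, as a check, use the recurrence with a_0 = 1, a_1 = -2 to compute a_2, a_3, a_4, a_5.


Substitute y = sum_n a_n x^n.
y''(x) has coefficient (n+2)(n+1) a_{n+2} at x^n;
-4 x y'(x) has coefficient -4 n a_n at x^n (shift);
-3 y(x) has coefficient -3 a_n at x^n.
Matching x^n: (n+2)(n+1) a_{n+2} + (-4n - 3) a_n = 0.
Thus a_{n+2} = (4n + 3) / ((n+1)(n+2)) * a_n.

Check with a_0 = 1, a_1 = -2 (apply the recurrence for n = 0, 1, 2, 3): a_0 = 1, a_1 = -2, a_2 = 3/2, a_3 = -7/3, a_4 = 11/8, a_5 = -7/4.

a_(n+2) = (4n + 3) / ((n+1)(n+2)) * a_n; check: a_0 = 1, a_1 = -2, a_2 = 3/2, a_3 = -7/3, a_4 = 11/8, a_5 = -7/4


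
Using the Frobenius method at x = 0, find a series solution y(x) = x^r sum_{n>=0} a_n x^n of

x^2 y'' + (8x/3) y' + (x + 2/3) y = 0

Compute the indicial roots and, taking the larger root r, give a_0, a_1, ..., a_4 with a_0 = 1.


Write in Frobenius form y'' + (p(x)/x) y' + (q(x)/x^2) y = 0:
  p(x) = 8/3,  q(x) = x + 2/3.
Indicial equation: r(r-1) + (8/3) r + (2/3) = 0 -> roots r_1 = -2/3, r_2 = -1.
Take r = r_1 = -2/3. Let y(x) = x^r sum_{n>=0} a_n x^n with a_0 = 1.
Substitute y = x^r sum a_n x^n and match x^{r+n}. The recurrence is
  D(n) a_n + 1 a_{n-1} = 0,  where D(n) = (r+n)(r+n-1) + (8/3)(r+n) + (2/3).
  a_n = -1 / D(n) * a_{n-1}.
Since the indicial polynomial factors as (r - r_1)(r - r_2), D(n) = (r_1 + n - r_1)(r_1 + n - r_2) = n(n + 1/3).
Evaluating step by step (a_0 = 1):
  n = 1: D(1) = 1(1 + 1/3) = 4/3; numerator = -1(1) = -1; a_1 = (-1)/(4/3) = -3/4
  n = 2: D(2) = 2(2 + 1/3) = 14/3; numerator = -1(-3/4) = 3/4; a_2 = (3/4)/(14/3) = 9/56
  n = 3: D(3) = 3(3 + 1/3) = 10; numerator = -1(9/56) = -9/56; a_3 = (-9/56)/(10) = -9/560
  n = 4: D(4) = 4(4 + 1/3) = 52/3; numerator = -1(-9/560) = 9/560; a_4 = (9/560)/(52/3) = 27/29120

r = -2/3; a_0 = 1; a_1 = -3/4; a_2 = 9/56; a_3 = -9/560; a_4 = 27/29120


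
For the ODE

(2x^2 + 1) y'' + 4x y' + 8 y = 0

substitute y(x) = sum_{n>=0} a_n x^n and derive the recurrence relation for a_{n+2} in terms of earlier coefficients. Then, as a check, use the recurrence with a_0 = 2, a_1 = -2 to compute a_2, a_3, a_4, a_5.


Substitute y = sum_n a_n x^n.
(1 + 2 x^2) y'' contributes (n+2)(n+1) a_{n+2} + 2 n(n-1) a_n at x^n.
4 x y'(x) contributes 4 n a_n at x^n.
8 y(x) contributes 8 a_n at x^n.
Matching x^n: (n+2)(n+1) a_{n+2} + (2 n(n-1) + 4 n + 8) a_n = 0.
Thus a_{n+2} = (-2 n(n-1) - 4 n - 8) / ((n+1)(n+2)) * a_n.

Check with a_0 = 2, a_1 = -2 (apply the recurrence for n = 0, 1, 2, 3): a_0 = 2, a_1 = -2, a_2 = -8, a_3 = 4, a_4 = 40/3, a_5 = -32/5.

a_(n+2) = (-2 n(n-1) - 4 n - 8) / ((n+1)(n+2)) * a_n; check: a_0 = 2, a_1 = -2, a_2 = -8, a_3 = 4, a_4 = 40/3, a_5 = -32/5


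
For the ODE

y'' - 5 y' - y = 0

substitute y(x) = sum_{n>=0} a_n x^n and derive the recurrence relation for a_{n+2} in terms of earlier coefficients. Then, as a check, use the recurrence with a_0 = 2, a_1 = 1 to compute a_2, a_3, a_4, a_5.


Substitute y = sum_n a_n x^n.
y''(x) has coefficient (n+2)(n+1) a_{n+2} at x^n;
-5 y'(x) has coefficient -5 (n+1) a_{n+1} at x^n;
-y(x) has coefficient -1 a_n at x^n.
Matching x^n: (n+2)(n+1) a_{n+2} - 5 (n+1) a_{n+1} - 1 a_n = 0.
Thus a_{n+2} = [5 (n+1) a_{n+1} + 1 a_n] / ((n+1)(n+2)).

Check with a_0 = 2, a_1 = 1 (apply the recurrence for n = 0, 1, 2, 3): a_0 = 2, a_1 = 1, a_2 = 7/2, a_3 = 6, a_4 = 187/24, a_5 = 971/120.

a_(n+2) = [5 (n+1) a_(n+1) + 1 a_n] / ((n+1)(n+2)); check: a_0 = 2, a_1 = 1, a_2 = 7/2, a_3 = 6, a_4 = 187/24, a_5 = 971/120


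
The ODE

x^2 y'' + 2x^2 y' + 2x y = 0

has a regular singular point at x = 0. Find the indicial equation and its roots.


Divide by x^2 to reach normal form y'' + P_1(x) y' + P_2(x) y = 0 with P_1(x) = 2 and P_2(x) = 2/x.
x = 0 is a singular point because the y-coefficient 2/x has a pole at x = 0.
It is a regular singular point because x P_1(x) = p(x) = 2x and x^2 P_2(x) = q(x) = 2x are polynomials, hence analytic at x = 0.
p(0) = 0,  q(0) = 0.
Indicial equation: r(r-1) + p(0) r + q(0) = 0, i.e. r^2 + (p(0) - 1) r + q(0) = 0, i.e. r^2 - 1 r = 0.
Discriminant: (-1)^2 - 4(0) = 1, so r = (1 ± 1)/2.
Solving: r_1 = 1, r_2 = 0.

indicial: r^2 - 1 r = 0; roots r_1 = 1, r_2 = 0


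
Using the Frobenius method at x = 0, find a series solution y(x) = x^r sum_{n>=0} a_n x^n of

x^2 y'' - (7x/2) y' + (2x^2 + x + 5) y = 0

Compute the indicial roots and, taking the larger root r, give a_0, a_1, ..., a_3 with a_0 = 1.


Write in Frobenius form y'' + (p(x)/x) y' + (q(x)/x^2) y = 0:
  p(x) = -7/2,  q(x) = 2x^2 + x + 5.
Indicial equation: r(r-1) + (-7/2) r + (5) = 0 -> roots r_1 = 5/2, r_2 = 2.
Take r = r_1 = 5/2. Let y(x) = x^r sum_{n>=0} a_n x^n with a_0 = 1.
Substitute y = x^r sum a_n x^n and match x^{r+n}. The recurrence is
  D(n) a_n + 1 a_{n-1} + 2 a_{n-2} = 0,  where D(n) = (r+n)(r+n-1) + (-7/2)(r+n) + (5).
  a_n = [-1 a_{n-1} - 2 a_{n-2}] / D(n).
Since the indicial polynomial factors as (r - r_1)(r - r_2), D(n) = (r_1 + n - r_1)(r_1 + n - r_2) = n(n + 1/2).
Evaluating step by step (a_0 = 1):
  n = 1: D(1) = 1(1 + 1/2) = 3/2; numerator = -1(1) = -1; a_1 = (-1)/(3/2) = -2/3
  n = 2: D(2) = 2(2 + 1/2) = 5; numerator = -1(-2/3) - 2(1) = -4/3; a_2 = (-4/3)/(5) = -4/15
  n = 3: D(3) = 3(3 + 1/2) = 21/2; numerator = -1(-4/15) - 2(-2/3) = 8/5; a_3 = (8/5)/(21/2) = 16/105

r = 5/2; a_0 = 1; a_1 = -2/3; a_2 = -4/15; a_3 = 16/105


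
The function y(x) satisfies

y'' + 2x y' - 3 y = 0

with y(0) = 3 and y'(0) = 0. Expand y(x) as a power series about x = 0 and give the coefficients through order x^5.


Ansatz: y(x) = sum_{n>=0} a_n x^n, so y'(x) = sum_{n>=1} n a_n x^(n-1) and y''(x) = sum_{n>=2} n(n-1) a_n x^(n-2).
Substitute into P(x) y'' + Q(x) y' + R(x) y = 0 with P(x) = 1, Q(x) = 2x, R(x) = -3, and match powers of x.
Initial conditions: a_0 = 3, a_1 = 0.
Setting the coefficient of each power of x to zero and solving order by order (substituting the coefficients already found):
  x^0: 2 a_2 - 3 a_0 = 0  ->  2 a_2 = 3 a_0 = 9  ->  a_2 = 9/2
  x^1: 6 a_3 - a_1 = 0  ->  6 a_3 = a_1 = 0  ->  a_3 = 0
  x^2: 12 a_4 + a_2 = 0  ->  12 a_4 = -a_2 = -9/2  ->  a_4 = -3/8
  x^3: 20 a_5 + 3 a_3 = 0  ->  20 a_5 = -3 a_3 = 0  ->  a_5 = 0
Truncated series: y(x) = 3 + (9/2) x^2 - (3/8) x^4 + O(x^6).

a_0 = 3; a_1 = 0; a_2 = 9/2; a_3 = 0; a_4 = -3/8; a_5 = 0


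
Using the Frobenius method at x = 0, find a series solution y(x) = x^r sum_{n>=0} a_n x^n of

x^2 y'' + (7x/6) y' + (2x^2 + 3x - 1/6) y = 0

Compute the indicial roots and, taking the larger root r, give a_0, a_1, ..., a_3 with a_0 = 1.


Write in Frobenius form y'' + (p(x)/x) y' + (q(x)/x^2) y = 0:
  p(x) = 7/6,  q(x) = 2x^2 + 3x - 1/6.
Indicial equation: r(r-1) + (7/6) r + (-1/6) = 0 -> roots r_1 = 1/3, r_2 = -1/2.
Take r = r_1 = 1/3. Let y(x) = x^r sum_{n>=0} a_n x^n with a_0 = 1.
Substitute y = x^r sum a_n x^n and match x^{r+n}. The recurrence is
  D(n) a_n + 3 a_{n-1} + 2 a_{n-2} = 0,  where D(n) = (r+n)(r+n-1) + (7/6)(r+n) + (-1/6).
  a_n = [-3 a_{n-1} - 2 a_{n-2}] / D(n).
Since the indicial polynomial factors as (r - r_1)(r - r_2), D(n) = (r_1 + n - r_1)(r_1 + n - r_2) = n(n + 5/6).
Evaluating step by step (a_0 = 1):
  n = 1: D(1) = 1(1 + 5/6) = 11/6; numerator = -3(1) = -3; a_1 = (-3)/(11/6) = -18/11
  n = 2: D(2) = 2(2 + 5/6) = 17/3; numerator = -3(-18/11) - 2(1) = 32/11; a_2 = (32/11)/(17/3) = 96/187
  n = 3: D(3) = 3(3 + 5/6) = 23/2; numerator = -3(96/187) - 2(-18/11) = 324/187; a_3 = (324/187)/(23/2) = 648/4301

r = 1/3; a_0 = 1; a_1 = -18/11; a_2 = 96/187; a_3 = 648/4301


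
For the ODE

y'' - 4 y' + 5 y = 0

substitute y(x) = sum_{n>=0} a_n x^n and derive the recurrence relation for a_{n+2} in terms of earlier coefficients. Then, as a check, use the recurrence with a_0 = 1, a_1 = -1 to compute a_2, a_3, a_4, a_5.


Substitute y = sum_n a_n x^n.
y''(x) has coefficient (n+2)(n+1) a_{n+2} at x^n;
-4 y'(x) has coefficient -4 (n+1) a_{n+1} at x^n;
5 y(x) has coefficient 5 a_n at x^n.
Matching x^n: (n+2)(n+1) a_{n+2} - 4 (n+1) a_{n+1} + 5 a_n = 0.
Thus a_{n+2} = [4 (n+1) a_{n+1} - 5 a_n] / ((n+1)(n+2)).

Check with a_0 = 1, a_1 = -1 (apply the recurrence for n = 0, 1, 2, 3): a_0 = 1, a_1 = -1, a_2 = -9/2, a_3 = -31/6, a_4 = -79/24, a_5 = -161/120.

a_(n+2) = [4 (n+1) a_(n+1) - 5 a_n] / ((n+1)(n+2)); check: a_0 = 1, a_1 = -1, a_2 = -9/2, a_3 = -31/6, a_4 = -79/24, a_5 = -161/120


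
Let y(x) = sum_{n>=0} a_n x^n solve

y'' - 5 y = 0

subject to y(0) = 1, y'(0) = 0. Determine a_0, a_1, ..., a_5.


Ansatz: y(x) = sum_{n>=0} a_n x^n, so y'(x) = sum_{n>=1} n a_n x^(n-1) and y''(x) = sum_{n>=2} n(n-1) a_n x^(n-2).
Substitute into P(x) y'' + Q(x) y' + R(x) y = 0 with P(x) = 1, Q(x) = 0, R(x) = -5, and match powers of x.
Initial conditions: a_0 = 1, a_1 = 0.
Setting the coefficient of each power of x to zero and solving order by order (substituting the coefficients already found):
  x^0: 2 a_2 - 5 a_0 = 0  ->  2 a_2 = 5 a_0 = 5  ->  a_2 = 5/2
  x^1: 6 a_3 - 5 a_1 = 0  ->  6 a_3 = 5 a_1 = 0  ->  a_3 = 0
  x^2: 12 a_4 - 5 a_2 = 0  ->  12 a_4 = 5 a_2 = 25/2  ->  a_4 = 25/24
  x^3: 20 a_5 - 5 a_3 = 0  ->  20 a_5 = 5 a_3 = 0  ->  a_5 = 0
Truncated series: y(x) = 1 + (5/2) x^2 + (25/24) x^4 + O(x^6).

a_0 = 1; a_1 = 0; a_2 = 5/2; a_3 = 0; a_4 = 25/24; a_5 = 0


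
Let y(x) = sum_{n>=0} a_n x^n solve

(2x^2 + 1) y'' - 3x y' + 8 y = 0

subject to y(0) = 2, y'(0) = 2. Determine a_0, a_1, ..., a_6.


Ansatz: y(x) = sum_{n>=0} a_n x^n, so y'(x) = sum_{n>=1} n a_n x^(n-1) and y''(x) = sum_{n>=2} n(n-1) a_n x^(n-2).
Substitute into P(x) y'' + Q(x) y' + R(x) y = 0 with P(x) = 2x^2 + 1, Q(x) = -3x, R(x) = 8, and match powers of x.
Initial conditions: a_0 = 2, a_1 = 2.
Setting the coefficient of each power of x to zero and solving order by order (substituting the coefficients already found):
  x^0: 2 a_2 + 8 a_0 = 0  ->  2 a_2 = -8 a_0 = -16  ->  a_2 = -8
  x^1: 6 a_3 + 5 a_1 = 0  ->  6 a_3 = -5 a_1 = -10  ->  a_3 = -5/3
  x^2: 12 a_4 + 6 a_2 = 0  ->  12 a_4 = -6 a_2 = 48  ->  a_4 = 4
  x^3: 20 a_5 + 11 a_3 = 0  ->  20 a_5 = -11 a_3 = 55/3  ->  a_5 = 11/12
  x^4: 30 a_6 + 20 a_4 = 0  ->  30 a_6 = -20 a_4 = -80  ->  a_6 = -8/3
Truncated series: y(x) = 2 + 2 x - 8 x^2 - (5/3) x^3 + 4 x^4 + (11/12) x^5 - (8/3) x^6 + O(x^7).

a_0 = 2; a_1 = 2; a_2 = -8; a_3 = -5/3; a_4 = 4; a_5 = 11/12; a_6 = -8/3


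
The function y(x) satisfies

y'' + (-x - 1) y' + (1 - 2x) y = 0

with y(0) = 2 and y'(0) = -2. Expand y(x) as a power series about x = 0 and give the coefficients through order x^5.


Ansatz: y(x) = sum_{n>=0} a_n x^n, so y'(x) = sum_{n>=1} n a_n x^(n-1) and y''(x) = sum_{n>=2} n(n-1) a_n x^(n-2).
Substitute into P(x) y'' + Q(x) y' + R(x) y = 0 with P(x) = 1, Q(x) = -x - 1, R(x) = 1 - 2x, and match powers of x.
Initial conditions: a_0 = 2, a_1 = -2.
Setting the coefficient of each power of x to zero and solving order by order (substituting the coefficients already found):
  x^0: 2 a_2 - a_1 + a_0 = 0  ->  2 a_2 = a_1 - a_0 = -4  ->  a_2 = -2
  x^1: 6 a_3 - 2 a_2 - 2 a_0 = 0  ->  6 a_3 = 2 a_2 + 2 a_0 = 0  ->  a_3 = 0
  x^2: 12 a_4 - 3 a_3 - a_2 - 2 a_1 = 0  ->  12 a_4 = 3 a_3 + a_2 + 2 a_1 = -6  ->  a_4 = -1/2
  x^3: 20 a_5 - 4 a_4 - 2 a_3 - 2 a_2 = 0  ->  20 a_5 = 4 a_4 + 2 a_3 + 2 a_2 = -6  ->  a_5 = -3/10
Truncated series: y(x) = 2 - 2 x - 2 x^2 - (1/2) x^4 - (3/10) x^5 + O(x^6).

a_0 = 2; a_1 = -2; a_2 = -2; a_3 = 0; a_4 = -1/2; a_5 = -3/10


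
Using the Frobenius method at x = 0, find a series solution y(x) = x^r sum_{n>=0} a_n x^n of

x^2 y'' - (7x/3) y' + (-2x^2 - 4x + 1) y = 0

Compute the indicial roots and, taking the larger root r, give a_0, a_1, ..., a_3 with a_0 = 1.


Write in Frobenius form y'' + (p(x)/x) y' + (q(x)/x^2) y = 0:
  p(x) = -7/3,  q(x) = -2x^2 - 4x + 1.
Indicial equation: r(r-1) + (-7/3) r + (1) = 0 -> roots r_1 = 3, r_2 = 1/3.
Take r = r_1 = 3. Let y(x) = x^r sum_{n>=0} a_n x^n with a_0 = 1.
Substitute y = x^r sum a_n x^n and match x^{r+n}. The recurrence is
  D(n) a_n - 4 a_{n-1} - 2 a_{n-2} = 0,  where D(n) = (r+n)(r+n-1) + (-7/3)(r+n) + (1).
  a_n = [4 a_{n-1} + 2 a_{n-2}] / D(n).
Since the indicial polynomial factors as (r - r_1)(r - r_2), D(n) = (r_1 + n - r_1)(r_1 + n - r_2) = n(n + 8/3).
Evaluating step by step (a_0 = 1):
  n = 1: D(1) = 1(1 + 8/3) = 11/3; numerator = 4(1) = 4; a_1 = (4)/(11/3) = 12/11
  n = 2: D(2) = 2(2 + 8/3) = 28/3; numerator = 4(12/11) + 2(1) = 70/11; a_2 = (70/11)/(28/3) = 15/22
  n = 3: D(3) = 3(3 + 8/3) = 17; numerator = 4(15/22) + 2(12/11) = 54/11; a_3 = (54/11)/(17) = 54/187

r = 3; a_0 = 1; a_1 = 12/11; a_2 = 15/22; a_3 = 54/187


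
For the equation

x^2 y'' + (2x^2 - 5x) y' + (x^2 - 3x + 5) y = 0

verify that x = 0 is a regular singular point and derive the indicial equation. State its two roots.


Divide by x^2 to reach normal form y'' + P_1(x) y' + P_2(x) y = 0 with P_1(x) = 2 - 5/x and P_2(x) = 1 - 3/x + 5/x^2.
x = 0 is a singular point because the y'-coefficient 2 - 5/x has a pole at x = 0 and the y-coefficient 1 - 3/x + 5/x^2 has a pole at x = 0.
It is a regular singular point because x P_1(x) = p(x) = 2x - 5 and x^2 P_2(x) = q(x) = x^2 - 3x + 5 are polynomials, hence analytic at x = 0.
p(0) = -5,  q(0) = 5.
Indicial equation: r(r-1) + p(0) r + q(0) = 0, i.e. r^2 + (p(0) - 1) r + q(0) = 0, i.e. r^2 - 6 r + 5 = 0.
Discriminant: (-6)^2 - 4(5) = 16, so r = (6 ± 4)/2.
Solving: r_1 = 5, r_2 = 1.

indicial: r^2 - 6 r + 5 = 0; roots r_1 = 5, r_2 = 1


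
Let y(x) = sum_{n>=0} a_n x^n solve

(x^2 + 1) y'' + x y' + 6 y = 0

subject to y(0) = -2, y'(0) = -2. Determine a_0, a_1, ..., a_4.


Ansatz: y(x) = sum_{n>=0} a_n x^n, so y'(x) = sum_{n>=1} n a_n x^(n-1) and y''(x) = sum_{n>=2} n(n-1) a_n x^(n-2).
Substitute into P(x) y'' + Q(x) y' + R(x) y = 0 with P(x) = x^2 + 1, Q(x) = x, R(x) = 6, and match powers of x.
Initial conditions: a_0 = -2, a_1 = -2.
Setting the coefficient of each power of x to zero and solving order by order (substituting the coefficients already found):
  x^0: 2 a_2 + 6 a_0 = 0  ->  2 a_2 = -6 a_0 = 12  ->  a_2 = 6
  x^1: 6 a_3 + 7 a_1 = 0  ->  6 a_3 = -7 a_1 = 14  ->  a_3 = 7/3
  x^2: 12 a_4 + 10 a_2 = 0  ->  12 a_4 = -10 a_2 = -60  ->  a_4 = -5
Truncated series: y(x) = -2 - 2 x + 6 x^2 + (7/3) x^3 - 5 x^4 + O(x^5).

a_0 = -2; a_1 = -2; a_2 = 6; a_3 = 7/3; a_4 = -5


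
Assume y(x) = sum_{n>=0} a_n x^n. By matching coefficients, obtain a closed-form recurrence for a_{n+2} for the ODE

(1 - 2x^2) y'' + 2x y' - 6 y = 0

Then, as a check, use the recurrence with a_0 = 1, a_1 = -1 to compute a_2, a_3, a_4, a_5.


Substitute y = sum_n a_n x^n.
(1 - 2 x^2) y'' contributes (n+2)(n+1) a_{n+2} - 2 n(n-1) a_n at x^n.
2 x y'(x) contributes 2 n a_n at x^n.
-6 y(x) contributes -6 a_n at x^n.
Matching x^n: (n+2)(n+1) a_{n+2} + (-2 n(n-1) + 2 n - 6) a_n = 0.
Thus a_{n+2} = (2 n(n-1) - 2 n + 6) / ((n+1)(n+2)) * a_n.

Check with a_0 = 1, a_1 = -1 (apply the recurrence for n = 0, 1, 2, 3): a_0 = 1, a_1 = -1, a_2 = 3, a_3 = -2/3, a_4 = 3/2, a_5 = -2/5.

a_(n+2) = (2 n(n-1) - 2 n + 6) / ((n+1)(n+2)) * a_n; check: a_0 = 1, a_1 = -1, a_2 = 3, a_3 = -2/3, a_4 = 3/2, a_5 = -2/5


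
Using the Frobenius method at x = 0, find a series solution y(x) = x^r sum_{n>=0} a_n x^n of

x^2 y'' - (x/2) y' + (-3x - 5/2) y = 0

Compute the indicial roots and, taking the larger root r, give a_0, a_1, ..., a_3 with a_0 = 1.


Write in Frobenius form y'' + (p(x)/x) y' + (q(x)/x^2) y = 0:
  p(x) = -1/2,  q(x) = -3x - 5/2.
Indicial equation: r(r-1) + (-1/2) r + (-5/2) = 0 -> roots r_1 = 5/2, r_2 = -1.
Take r = r_1 = 5/2. Let y(x) = x^r sum_{n>=0} a_n x^n with a_0 = 1.
Substitute y = x^r sum a_n x^n and match x^{r+n}. The recurrence is
  D(n) a_n - 3 a_{n-1} = 0,  where D(n) = (r+n)(r+n-1) + (-1/2)(r+n) + (-5/2).
  a_n = 3 / D(n) * a_{n-1}.
Since the indicial polynomial factors as (r - r_1)(r - r_2), D(n) = (r_1 + n - r_1)(r_1 + n - r_2) = n(n + 7/2).
Evaluating step by step (a_0 = 1):
  n = 1: D(1) = 1(1 + 7/2) = 9/2; numerator = 3(1) = 3; a_1 = (3)/(9/2) = 2/3
  n = 2: D(2) = 2(2 + 7/2) = 11; numerator = 3(2/3) = 2; a_2 = (2)/(11) = 2/11
  n = 3: D(3) = 3(3 + 7/2) = 39/2; numerator = 3(2/11) = 6/11; a_3 = (6/11)/(39/2) = 4/143

r = 5/2; a_0 = 1; a_1 = 2/3; a_2 = 2/11; a_3 = 4/143


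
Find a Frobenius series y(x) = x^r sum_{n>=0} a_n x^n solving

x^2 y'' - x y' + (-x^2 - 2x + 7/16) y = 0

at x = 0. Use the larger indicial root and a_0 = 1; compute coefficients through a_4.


Write in Frobenius form y'' + (p(x)/x) y' + (q(x)/x^2) y = 0:
  p(x) = -1,  q(x) = -x^2 - 2x + 7/16.
Indicial equation: r(r-1) + (-1) r + (7/16) = 0 -> roots r_1 = 7/4, r_2 = 1/4.
Take r = r_1 = 7/4. Let y(x) = x^r sum_{n>=0} a_n x^n with a_0 = 1.
Substitute y = x^r sum a_n x^n and match x^{r+n}. The recurrence is
  D(n) a_n - 2 a_{n-1} - 1 a_{n-2} = 0,  where D(n) = (r+n)(r+n-1) + (-1)(r+n) + (7/16).
  a_n = [2 a_{n-1} + 1 a_{n-2}] / D(n).
Since the indicial polynomial factors as (r - r_1)(r - r_2), D(n) = (r_1 + n - r_1)(r_1 + n - r_2) = n(n + 3/2).
Evaluating step by step (a_0 = 1):
  n = 1: D(1) = 1(1 + 3/2) = 5/2; numerator = 2(1) = 2; a_1 = (2)/(5/2) = 4/5
  n = 2: D(2) = 2(2 + 3/2) = 7; numerator = 2(4/5) + 1(1) = 13/5; a_2 = (13/5)/(7) = 13/35
  n = 3: D(3) = 3(3 + 3/2) = 27/2; numerator = 2(13/35) + 1(4/5) = 54/35; a_3 = (54/35)/(27/2) = 4/35
  n = 4: D(4) = 4(4 + 3/2) = 22; numerator = 2(4/35) + 1(13/35) = 3/5; a_4 = (3/5)/(22) = 3/110

r = 7/4; a_0 = 1; a_1 = 4/5; a_2 = 13/35; a_3 = 4/35; a_4 = 3/110


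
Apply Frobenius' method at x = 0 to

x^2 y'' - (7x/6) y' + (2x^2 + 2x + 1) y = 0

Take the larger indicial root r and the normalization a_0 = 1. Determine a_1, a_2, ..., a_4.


Write in Frobenius form y'' + (p(x)/x) y' + (q(x)/x^2) y = 0:
  p(x) = -7/6,  q(x) = 2x^2 + 2x + 1.
Indicial equation: r(r-1) + (-7/6) r + (1) = 0 -> roots r_1 = 3/2, r_2 = 2/3.
Take r = r_1 = 3/2. Let y(x) = x^r sum_{n>=0} a_n x^n with a_0 = 1.
Substitute y = x^r sum a_n x^n and match x^{r+n}. The recurrence is
  D(n) a_n + 2 a_{n-1} + 2 a_{n-2} = 0,  where D(n) = (r+n)(r+n-1) + (-7/6)(r+n) + (1).
  a_n = [-2 a_{n-1} - 2 a_{n-2}] / D(n).
Since the indicial polynomial factors as (r - r_1)(r - r_2), D(n) = (r_1 + n - r_1)(r_1 + n - r_2) = n(n + 5/6).
Evaluating step by step (a_0 = 1):
  n = 1: D(1) = 1(1 + 5/6) = 11/6; numerator = -2(1) = -2; a_1 = (-2)/(11/6) = -12/11
  n = 2: D(2) = 2(2 + 5/6) = 17/3; numerator = -2(-12/11) - 2(1) = 2/11; a_2 = (2/11)/(17/3) = 6/187
  n = 3: D(3) = 3(3 + 5/6) = 23/2; numerator = -2(6/187) - 2(-12/11) = 36/17; a_3 = (36/17)/(23/2) = 72/391
  n = 4: D(4) = 4(4 + 5/6) = 58/3; numerator = -2(72/391) - 2(6/187) = -1860/4301; a_4 = (-1860/4301)/(58/3) = -2790/124729

r = 3/2; a_0 = 1; a_1 = -12/11; a_2 = 6/187; a_3 = 72/391; a_4 = -2790/124729


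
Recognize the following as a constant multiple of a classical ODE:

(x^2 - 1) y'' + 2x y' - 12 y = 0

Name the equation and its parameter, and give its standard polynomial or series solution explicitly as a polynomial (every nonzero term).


All three coefficients share the factor -1; dividing through by -1 gives  (1 - x^2) y'' - 2x y' + 12 y = 0.
This matches the Legendre equation (1 - x^2) y'' - 2x y' + n(n+1) y = 0 (note the -2x y' term) with n(n+1) = 12, so n = 3; the polynomial solution is P_3(x).
With y = sum_k a_k x^k, matching x^k gives (k+2)(k+1) a_{k+2} = [k(k+1) - n(n+1)] a_k = (k - 3)(k + 4) a_k. The right side vanishes at k = 3, so the series with the parity of 3 terminates at degree 3.
Standard normalization (P_n(1) = 1): leading coefficient (2n)!/(2^n (n!)^2) = 720/(8*36) = 5/2, so a_3 = 5/2. Work downward with a_k = (k+1)(k+2) a_{k+2} / ((k - 3)(k + 4)):
  a_1 = (2)(3)(5/2) / ((1 - 3)(1 + 4)) = 15/(-10) = -3/2
Hence P_3(x) = 5 x^3/2 - 3 x/2.

P_3(x); series = 5 x^3/2 - 3 x/2


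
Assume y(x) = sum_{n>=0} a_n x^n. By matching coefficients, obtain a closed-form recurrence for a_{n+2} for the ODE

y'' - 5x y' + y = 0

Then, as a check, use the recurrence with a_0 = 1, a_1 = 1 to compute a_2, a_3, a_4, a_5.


Substitute y = sum_n a_n x^n.
y''(x) has coefficient (n+2)(n+1) a_{n+2} at x^n;
-5 x y'(x) has coefficient -5 n a_n at x^n (shift);
y(x) has coefficient 1 a_n at x^n.
Matching x^n: (n+2)(n+1) a_{n+2} + (-5n + 1) a_n = 0.
Thus a_{n+2} = (5n - 1) / ((n+1)(n+2)) * a_n.

Check with a_0 = 1, a_1 = 1 (apply the recurrence for n = 0, 1, 2, 3): a_0 = 1, a_1 = 1, a_2 = -1/2, a_3 = 2/3, a_4 = -3/8, a_5 = 7/15.

a_(n+2) = (5n - 1) / ((n+1)(n+2)) * a_n; check: a_0 = 1, a_1 = 1, a_2 = -1/2, a_3 = 2/3, a_4 = -3/8, a_5 = 7/15


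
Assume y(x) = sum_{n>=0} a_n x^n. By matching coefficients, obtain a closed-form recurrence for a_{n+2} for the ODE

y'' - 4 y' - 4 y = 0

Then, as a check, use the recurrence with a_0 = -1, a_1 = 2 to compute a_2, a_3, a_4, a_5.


Substitute y = sum_n a_n x^n.
y''(x) has coefficient (n+2)(n+1) a_{n+2} at x^n;
-4 y'(x) has coefficient -4 (n+1) a_{n+1} at x^n;
-4 y(x) has coefficient -4 a_n at x^n.
Matching x^n: (n+2)(n+1) a_{n+2} - 4 (n+1) a_{n+1} - 4 a_n = 0.
Thus a_{n+2} = [4 (n+1) a_{n+1} + 4 a_n] / ((n+1)(n+2)).

Check with a_0 = -1, a_1 = 2 (apply the recurrence for n = 0, 1, 2, 3): a_0 = -1, a_1 = 2, a_2 = 2, a_3 = 4, a_4 = 14/3, a_5 = 68/15.

a_(n+2) = [4 (n+1) a_(n+1) + 4 a_n] / ((n+1)(n+2)); check: a_0 = -1, a_1 = 2, a_2 = 2, a_3 = 4, a_4 = 14/3, a_5 = 68/15


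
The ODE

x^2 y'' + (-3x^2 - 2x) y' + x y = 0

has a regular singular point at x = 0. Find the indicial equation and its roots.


Divide by x^2 to reach normal form y'' + P_1(x) y' + P_2(x) y = 0 with P_1(x) = -3 - 2/x and P_2(x) = 1/x.
x = 0 is a singular point because the y'-coefficient -3 - 2/x has a pole at x = 0 and the y-coefficient 1/x has a pole at x = 0.
It is a regular singular point because x P_1(x) = p(x) = -3x - 2 and x^2 P_2(x) = q(x) = x are polynomials, hence analytic at x = 0.
p(0) = -2,  q(0) = 0.
Indicial equation: r(r-1) + p(0) r + q(0) = 0, i.e. r^2 + (p(0) - 1) r + q(0) = 0, i.e. r^2 - 3 r = 0.
Discriminant: (-3)^2 - 4(0) = 9, so r = (3 ± 3)/2.
Solving: r_1 = 3, r_2 = 0.

indicial: r^2 - 3 r = 0; roots r_1 = 3, r_2 = 0


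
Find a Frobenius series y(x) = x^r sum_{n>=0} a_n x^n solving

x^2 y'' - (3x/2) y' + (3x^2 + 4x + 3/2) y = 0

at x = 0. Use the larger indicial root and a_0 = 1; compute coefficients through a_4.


Write in Frobenius form y'' + (p(x)/x) y' + (q(x)/x^2) y = 0:
  p(x) = -3/2,  q(x) = 3x^2 + 4x + 3/2.
Indicial equation: r(r-1) + (-3/2) r + (3/2) = 0 -> roots r_1 = 3/2, r_2 = 1.
Take r = r_1 = 3/2. Let y(x) = x^r sum_{n>=0} a_n x^n with a_0 = 1.
Substitute y = x^r sum a_n x^n and match x^{r+n}. The recurrence is
  D(n) a_n + 4 a_{n-1} + 3 a_{n-2} = 0,  where D(n) = (r+n)(r+n-1) + (-3/2)(r+n) + (3/2).
  a_n = [-4 a_{n-1} - 3 a_{n-2}] / D(n).
Since the indicial polynomial factors as (r - r_1)(r - r_2), D(n) = (r_1 + n - r_1)(r_1 + n - r_2) = n(n + 1/2).
Evaluating step by step (a_0 = 1):
  n = 1: D(1) = 1(1 + 1/2) = 3/2; numerator = -4(1) = -4; a_1 = (-4)/(3/2) = -8/3
  n = 2: D(2) = 2(2 + 1/2) = 5; numerator = -4(-8/3) - 3(1) = 23/3; a_2 = (23/3)/(5) = 23/15
  n = 3: D(3) = 3(3 + 1/2) = 21/2; numerator = -4(23/15) - 3(-8/3) = 28/15; a_3 = (28/15)/(21/2) = 8/45
  n = 4: D(4) = 4(4 + 1/2) = 18; numerator = -4(8/45) - 3(23/15) = -239/45; a_4 = (-239/45)/(18) = -239/810

r = 3/2; a_0 = 1; a_1 = -8/3; a_2 = 23/15; a_3 = 8/45; a_4 = -239/810


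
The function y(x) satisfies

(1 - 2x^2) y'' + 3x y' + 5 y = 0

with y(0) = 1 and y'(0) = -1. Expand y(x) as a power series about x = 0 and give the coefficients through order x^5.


Ansatz: y(x) = sum_{n>=0} a_n x^n, so y'(x) = sum_{n>=1} n a_n x^(n-1) and y''(x) = sum_{n>=2} n(n-1) a_n x^(n-2).
Substitute into P(x) y'' + Q(x) y' + R(x) y = 0 with P(x) = 1 - 2x^2, Q(x) = 3x, R(x) = 5, and match powers of x.
Initial conditions: a_0 = 1, a_1 = -1.
Setting the coefficient of each power of x to zero and solving order by order (substituting the coefficients already found):
  x^0: 2 a_2 + 5 a_0 = 0  ->  2 a_2 = -5 a_0 = -5  ->  a_2 = -5/2
  x^1: 6 a_3 + 8 a_1 = 0  ->  6 a_3 = -8 a_1 = 8  ->  a_3 = 4/3
  x^2: 12 a_4 + 7 a_2 = 0  ->  12 a_4 = -7 a_2 = 35/2  ->  a_4 = 35/24
  x^3: 20 a_5 + 2 a_3 = 0  ->  20 a_5 = -2 a_3 = -8/3  ->  a_5 = -2/15
Truncated series: y(x) = 1 - x - (5/2) x^2 + (4/3) x^3 + (35/24) x^4 - (2/15) x^5 + O(x^6).

a_0 = 1; a_1 = -1; a_2 = -5/2; a_3 = 4/3; a_4 = 35/24; a_5 = -2/15


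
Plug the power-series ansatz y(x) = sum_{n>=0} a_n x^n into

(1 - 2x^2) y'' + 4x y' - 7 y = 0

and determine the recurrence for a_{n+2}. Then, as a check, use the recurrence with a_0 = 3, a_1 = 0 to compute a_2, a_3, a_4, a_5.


Substitute y = sum_n a_n x^n.
(1 - 2 x^2) y'' contributes (n+2)(n+1) a_{n+2} - 2 n(n-1) a_n at x^n.
4 x y'(x) contributes 4 n a_n at x^n.
-7 y(x) contributes -7 a_n at x^n.
Matching x^n: (n+2)(n+1) a_{n+2} + (-2 n(n-1) + 4 n - 7) a_n = 0.
Thus a_{n+2} = (2 n(n-1) - 4 n + 7) / ((n+1)(n+2)) * a_n.

Check with a_0 = 3, a_1 = 0 (apply the recurrence for n = 0, 1, 2, 3): a_0 = 3, a_1 = 0, a_2 = 21/2, a_3 = 0, a_4 = 21/8, a_5 = 0.

a_(n+2) = (2 n(n-1) - 4 n + 7) / ((n+1)(n+2)) * a_n; check: a_0 = 3, a_1 = 0, a_2 = 21/2, a_3 = 0, a_4 = 21/8, a_5 = 0


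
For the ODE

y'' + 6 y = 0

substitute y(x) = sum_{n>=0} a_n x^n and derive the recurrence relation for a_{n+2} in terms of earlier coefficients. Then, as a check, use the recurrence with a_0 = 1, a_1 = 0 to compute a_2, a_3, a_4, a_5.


Substitute y = sum_n a_n x^n into y'' + (const) y = 0.
y''(x) = sum_{n>=0} (n+2)(n+1) a_{n+2} x^n.
The ODE becomes sum_n [(n+2)(n+1) a_{n+2} + 6 a_n] x^n = 0.
Setting each coefficient to zero gives the recurrence:
  (n+2)(n+1) a_{n+2} + 6 a_n = 0,
  a_{n+2} = -6 / ((n+1)(n+2)) a_n.

Check with a_0 = 1, a_1 = 0 (apply the recurrence for n = 0, 1, 2, 3): a_0 = 1, a_1 = 0, a_2 = -3, a_3 = 0, a_4 = 3/2, a_5 = 0.

a_{n+2} = -6/((n+1)(n+2)) * a_n; check: a_0 = 1, a_1 = 0, a_2 = -3, a_3 = 0, a_4 = 3/2, a_5 = 0


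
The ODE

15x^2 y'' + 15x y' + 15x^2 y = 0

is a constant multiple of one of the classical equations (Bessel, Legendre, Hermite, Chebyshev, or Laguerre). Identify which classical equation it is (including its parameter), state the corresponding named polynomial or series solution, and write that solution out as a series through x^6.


All three coefficients share the factor 15; dividing through by 15 gives  x^2 y'' + x y' + x^2 y = 0.
This matches the Bessel equation x^2 y'' + x y' + (x^2 - nu^2) y = 0 with nu^2 = 0, so nu = 0; the solution bounded at x = 0 is J_0(x).
Frobenius at x = 0: indicial roots ±nu; for r = nu the recurrence k(k + 2nu) c_k = -c_{k-2} gives the standard series J_nu(x) = sum_{k>=0} (-1)^k / (k! (k+nu)!) (x/2)^(2k+nu). Evaluate the first 4 terms:
  k = 0: (-1)^0 / (0! * 0! * 2^0) x^0 = 1/(1*1*1) x^0 = (1) x^0
  k = 1: (-1)^1 / (1! * 1! * 2^2) x^2 = -1/(1*1*4) x^2 = (-1/4) x^2
  k = 2: (-1)^2 / (2! * 2! * 2^4) x^4 = 1/(2*2*16) x^4 = (1/64) x^4
  k = 3: (-1)^3 / (3! * 3! * 2^6) x^6 = -1/(6*6*64) x^6 = (-1/2304) x^6
Hence J_0(x) = -x^6/2304 + x^4/64 - x^2/4 + 1 + ....

J_0(x); series = -x^6/2304 + x^4/64 - x^2/4 + 1


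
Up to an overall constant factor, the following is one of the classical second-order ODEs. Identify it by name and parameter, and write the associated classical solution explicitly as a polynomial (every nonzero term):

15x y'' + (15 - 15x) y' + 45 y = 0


All three coefficients share the factor 15; dividing through by 15 gives  x y'' + (1 - x) y' + 3 y = 0.
This matches the Laguerre equation x y'' + (1 - x) y' + n y = 0 with n = 3; the polynomial solution is L_3(x).
With y = sum_k a_k x^k, matching x^k gives (k+1)k a_{k+1} + (k+1) a_{k+1} - k a_k + n a_k = 0, i.e. (k+1)^2 a_{k+1} = (k - n) a_k = (k - 3) a_k. The right side vanishes at k = 3, so the series terminates at degree 3.
Standard normalization L_n(0) = 1 gives a_0 = 1. Work upward with a_{k+1} = (k - 3) a_k / (k+1)^2:
  a_1 = (0 - 3)(1) / 1^2 = -3/1 = -3
  a_2 = (1 - 3)(-3) / 2^2 = 6/4 = 3/2
  a_3 = (2 - 3)(3/2) / 3^2 = (-3/2)/9 = -1/6
Hence L_3(x) = -x^3/6 + 3 x^2/2 - 3 x + 1.

L_3(x); series = -x^3/6 + 3 x^2/2 - 3 x + 1


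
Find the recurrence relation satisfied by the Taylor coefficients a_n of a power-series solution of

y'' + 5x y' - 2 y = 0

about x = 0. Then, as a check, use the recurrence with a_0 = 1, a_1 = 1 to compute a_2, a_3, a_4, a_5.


Substitute y = sum_n a_n x^n.
y''(x) has coefficient (n+2)(n+1) a_{n+2} at x^n;
5 x y'(x) has coefficient 5 n a_n at x^n (shift);
-2 y(x) has coefficient -2 a_n at x^n.
Matching x^n: (n+2)(n+1) a_{n+2} + (5n - 2) a_n = 0.
Thus a_{n+2} = (-5n + 2) / ((n+1)(n+2)) * a_n.

Check with a_0 = 1, a_1 = 1 (apply the recurrence for n = 0, 1, 2, 3): a_0 = 1, a_1 = 1, a_2 = 1, a_3 = -1/2, a_4 = -2/3, a_5 = 13/40.

a_(n+2) = (-5n + 2) / ((n+1)(n+2)) * a_n; check: a_0 = 1, a_1 = 1, a_2 = 1, a_3 = -1/2, a_4 = -2/3, a_5 = 13/40


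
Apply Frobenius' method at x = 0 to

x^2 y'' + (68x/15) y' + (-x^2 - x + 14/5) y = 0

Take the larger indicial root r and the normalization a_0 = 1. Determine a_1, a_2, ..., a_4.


Write in Frobenius form y'' + (p(x)/x) y' + (q(x)/x^2) y = 0:
  p(x) = 68/15,  q(x) = -x^2 - x + 14/5.
Indicial equation: r(r-1) + (68/15) r + (14/5) = 0 -> roots r_1 = -6/5, r_2 = -7/3.
Take r = r_1 = -6/5. Let y(x) = x^r sum_{n>=0} a_n x^n with a_0 = 1.
Substitute y = x^r sum a_n x^n and match x^{r+n}. The recurrence is
  D(n) a_n - 1 a_{n-1} - 1 a_{n-2} = 0,  where D(n) = (r+n)(r+n-1) + (68/15)(r+n) + (14/5).
  a_n = [1 a_{n-1} + 1 a_{n-2}] / D(n).
Since the indicial polynomial factors as (r - r_1)(r - r_2), D(n) = (r_1 + n - r_1)(r_1 + n - r_2) = n(n + 17/15).
Evaluating step by step (a_0 = 1):
  n = 1: D(1) = 1(1 + 17/15) = 32/15; numerator = 1(1) = 1; a_1 = (1)/(32/15) = 15/32
  n = 2: D(2) = 2(2 + 17/15) = 94/15; numerator = 1(15/32) + 1(1) = 47/32; a_2 = (47/32)/(94/15) = 15/64
  n = 3: D(3) = 3(3 + 17/15) = 62/5; numerator = 1(15/64) + 1(15/32) = 45/64; a_3 = (45/64)/(62/5) = 225/3968
  n = 4: D(4) = 4(4 + 17/15) = 308/15; numerator = 1(225/3968) + 1(15/64) = 1155/3968; a_4 = (1155/3968)/(308/15) = 225/15872

r = -6/5; a_0 = 1; a_1 = 15/32; a_2 = 15/64; a_3 = 225/3968; a_4 = 225/15872
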